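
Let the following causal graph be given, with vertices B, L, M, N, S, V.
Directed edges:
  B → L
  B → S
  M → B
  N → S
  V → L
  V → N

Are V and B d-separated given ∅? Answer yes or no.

Bayes-Ball from V | ∅ reaches {L,N,S}.
B ∉ reach(V|∅) ⇒ V ⊥ B | ∅.

Yes — V ⊥ B | ∅.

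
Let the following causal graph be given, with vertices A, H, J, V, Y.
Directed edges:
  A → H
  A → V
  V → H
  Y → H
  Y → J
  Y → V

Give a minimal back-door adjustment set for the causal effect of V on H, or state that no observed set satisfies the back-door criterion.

desc(V)\{V}={H}; candidates ⊆ {A,J,Y}.
size 0: {}; under {} V still reaches {A,H,J,Y} ∋ H.
size 1: {A}, {J}, {Y}; under {A} V still reaches {H,J,Y} ∋ H.
{A,Y}: V⊥H given {A,Y} in G with V→· removed — back-door holds.

V→H: minimal back-door set {A, Y}.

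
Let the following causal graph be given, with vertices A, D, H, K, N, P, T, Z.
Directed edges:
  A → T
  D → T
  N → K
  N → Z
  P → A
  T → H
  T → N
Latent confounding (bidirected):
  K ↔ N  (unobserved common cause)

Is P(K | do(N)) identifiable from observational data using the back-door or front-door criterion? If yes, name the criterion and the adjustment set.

P(K|do(N)): not identifiable (no BD/FD set).

desc(N)\{N}={K,Z}; candidates ⊆ {A,D,H,P,T}.
N↔K: latent back-door arc(s) into N.
size 0: {}; under {} N still reaches {A,D,H,K,P,T} ∋ K.
size 1: {A}, {D}, {H} …(+2); under {A} N still reaches {D,H,K,T} ∋ K.
size 2: {A,D}, {A,H}, {A,P} …(+7); under {A,D} N still reaches {H,K,T} ∋ K.
N↔K cannot be blocked by any observed set — no back-door set.
No mediator lies on a directed N→…→K path.
Neither criterion identifies P(K|do(N)) in this graph.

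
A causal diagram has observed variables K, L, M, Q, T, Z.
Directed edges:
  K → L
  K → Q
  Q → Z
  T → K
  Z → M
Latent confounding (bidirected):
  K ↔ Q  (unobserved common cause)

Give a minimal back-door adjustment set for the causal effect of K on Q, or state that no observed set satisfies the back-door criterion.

K→Q: no observed back-door set.

desc(K)\{K}={L,M,Q,Z}; candidates ⊆ {T}.
K↔Q: latent back-door arc(s) into K.
size 0: {}; under {} K still reaches {M,Q,T,Z} ∋ Q.
size 1: {T}; under {T} K still reaches {M,Q,Z} ∋ Q.
K↔Q cannot be blocked by any observed set — no back-door set.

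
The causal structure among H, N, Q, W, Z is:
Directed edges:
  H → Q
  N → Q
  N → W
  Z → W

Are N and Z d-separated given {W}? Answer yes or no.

No — N and Z are d-connected given {W}.

Bayes-Ball from N | {W} reaches {Q,Z}.
Z ∈ reach(N|{W}) ⇒ N ⊥̸ Z | {W}.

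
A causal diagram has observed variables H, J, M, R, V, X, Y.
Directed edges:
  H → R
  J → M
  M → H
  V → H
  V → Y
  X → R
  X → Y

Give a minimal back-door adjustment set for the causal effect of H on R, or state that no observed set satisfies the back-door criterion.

desc(H)\{H}={R}; candidates ⊆ {J,M,V,X,Y}.
∅: H⊥R given ∅ in G with H→· removed — back-door holds.

H→R: minimal back-door set ∅.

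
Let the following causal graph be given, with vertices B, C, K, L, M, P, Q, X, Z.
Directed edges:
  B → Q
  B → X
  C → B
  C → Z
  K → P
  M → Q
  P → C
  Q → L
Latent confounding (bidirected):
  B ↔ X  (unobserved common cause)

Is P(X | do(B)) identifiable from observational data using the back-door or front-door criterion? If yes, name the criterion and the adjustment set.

P(X|do(B)): not identifiable (no BD/FD set).

desc(B)\{B}={L,Q,X}; candidates ⊆ {C,K,M,P,Z}.
B↔X: latent back-door arc(s) into B.
size 0: {}; under {} B still reaches {C,K,P,X,Z} ∋ X.
size 1: {C}, {K}, {M} …(+2); under {C} B still reaches {X} ∋ X.
size 2: {C,K}, {C,M}, {C,P} …(+7); under {C,K} B still reaches {X} ∋ X.
B↔X cannot be blocked by any observed set — no back-door set.
No mediator lies on a directed B→…→X path.
Neither criterion identifies P(X|do(B)) in this graph.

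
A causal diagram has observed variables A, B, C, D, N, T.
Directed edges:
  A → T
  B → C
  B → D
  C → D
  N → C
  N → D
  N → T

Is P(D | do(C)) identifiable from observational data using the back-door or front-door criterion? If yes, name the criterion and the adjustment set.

P(D|do(C)): backdoor, adjust for {B, N}.

desc(C)\{C}={D}; candidates ⊆ {A,B,N,T}.
size 0: {}; under {} C still reaches {B,D,N,T} ∋ D.
size 1: {A}, {B}, {N} …(+1); under {A} C still reaches {B,D,N,T} ∋ D.
{B,N}: C⊥D given {B,N} in G with C→· removed — back-door holds.
P(D|do(C)) = Σ_{B,N} P(D|C,B,N)·P(B,N).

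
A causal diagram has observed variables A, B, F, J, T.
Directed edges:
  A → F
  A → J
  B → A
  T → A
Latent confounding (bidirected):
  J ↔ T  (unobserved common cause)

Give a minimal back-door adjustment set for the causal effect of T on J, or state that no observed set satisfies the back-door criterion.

desc(T)\{T}={A,F,J}; candidates ⊆ {B}.
T↔J: latent back-door arc(s) into T.
size 0: {}; under {} T still reaches {J} ∋ J.
size 1: {B}; under {B} T still reaches {J} ∋ J.
T↔J cannot be blocked by any observed set — no back-door set.

T→J: no observed back-door set.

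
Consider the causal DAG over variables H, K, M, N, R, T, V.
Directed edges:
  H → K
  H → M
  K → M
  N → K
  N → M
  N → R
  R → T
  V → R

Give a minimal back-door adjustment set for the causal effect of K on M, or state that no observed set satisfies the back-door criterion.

desc(K)\{K}={M}; candidates ⊆ {H,N,R,T,V}.
size 0: {}; under {} K still reaches {H,M,N,R,T} ∋ M.
size 1: {H}, {N}, {R} …(+2); under {H} K still reaches {M,N,R,T} ∋ M.
{H,N}: K⊥M given {H,N} in G with K→· removed — back-door holds.

K→M: minimal back-door set {H, N}.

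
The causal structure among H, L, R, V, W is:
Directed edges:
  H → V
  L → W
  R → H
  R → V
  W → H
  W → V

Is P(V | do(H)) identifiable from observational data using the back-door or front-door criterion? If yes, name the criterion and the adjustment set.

P(V|do(H)): backdoor, adjust for {R, W}.

desc(H)\{H}={V}; candidates ⊆ {L,R,W}.
size 0: {}; under {} H still reaches {L,R,V,W} ∋ V.
size 1: {L}, {R}, {W}; under {L} H still reaches {R,V,W} ∋ V.
{R,W}: H⊥V given {R,W} in G with H→· removed — back-door holds.
P(V|do(H)) = Σ_{R,W} P(V|H,R,W)·P(R,W).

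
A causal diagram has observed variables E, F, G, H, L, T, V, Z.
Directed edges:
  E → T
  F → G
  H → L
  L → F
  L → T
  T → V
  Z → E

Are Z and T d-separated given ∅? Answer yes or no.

Bayes-Ball from Z | ∅ reaches {E,T,V}.
T ∈ reach(Z|∅) ⇒ Z ⊥̸ T | ∅.

No — Z and T are d-connected given ∅.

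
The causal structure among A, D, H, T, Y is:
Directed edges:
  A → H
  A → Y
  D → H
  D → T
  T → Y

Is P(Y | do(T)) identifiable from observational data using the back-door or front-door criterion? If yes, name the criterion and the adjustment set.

desc(T)\{T}={Y}; candidates ⊆ {A,D,H}.
∅: T⊥Y given ∅ in G with T→· removed — back-door holds.
P(Y|do(T)) = P(Y|T) — no adjustment needed.

P(Y|do(T)): backdoor, adjust for ∅.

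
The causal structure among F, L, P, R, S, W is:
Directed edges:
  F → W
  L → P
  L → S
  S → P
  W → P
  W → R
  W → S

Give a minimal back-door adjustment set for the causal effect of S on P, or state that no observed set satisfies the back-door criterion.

S→P: minimal back-door set {L, W}.

desc(S)\{S}={P}; candidates ⊆ {F,L,R,W}.
size 0: {}; under {} S still reaches {F,L,P,R,W} ∋ P.
size 1: {F}, {L}, {R} …(+1); under {F} S still reaches {L,P,R,W} ∋ P.
{L,W}: S⊥P given {L,W} in G with S→· removed — back-door holds.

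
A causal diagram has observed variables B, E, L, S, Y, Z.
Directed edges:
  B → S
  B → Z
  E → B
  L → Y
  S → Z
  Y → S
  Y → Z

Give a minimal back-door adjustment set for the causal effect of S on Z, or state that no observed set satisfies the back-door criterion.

desc(S)\{S}={Z}; candidates ⊆ {B,E,L,Y}.
size 0: {}; under {} S still reaches {B,E,L,Y,Z} ∋ Z.
size 1: {B}, {E}, {L} …(+1); under {B} S still reaches {L,Y,Z} ∋ Z.
{B,Y}: S⊥Z given {B,Y} in G with S→· removed — back-door holds.

S→Z: minimal back-door set {B, Y}.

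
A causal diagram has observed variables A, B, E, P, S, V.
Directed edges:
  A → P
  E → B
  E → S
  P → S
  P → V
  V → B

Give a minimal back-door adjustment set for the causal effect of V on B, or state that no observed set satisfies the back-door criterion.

desc(V)\{V}={B}; candidates ⊆ {A,E,P,S}.
∅: V⊥B given ∅ in G with V→· removed — back-door holds.

V→B: minimal back-door set ∅.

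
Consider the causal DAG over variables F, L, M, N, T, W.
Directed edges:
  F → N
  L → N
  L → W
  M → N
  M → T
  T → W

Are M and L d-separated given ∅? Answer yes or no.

Bayes-Ball from M | ∅ reaches {N,T,W}.
L ∉ reach(M|∅) ⇒ M ⊥ L | ∅.

Yes — M ⊥ L | ∅.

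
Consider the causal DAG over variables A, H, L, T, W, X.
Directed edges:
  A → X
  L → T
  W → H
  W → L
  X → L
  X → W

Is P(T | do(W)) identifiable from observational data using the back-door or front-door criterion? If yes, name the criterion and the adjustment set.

P(T|do(W)): backdoor, adjust for {X}.

desc(W)\{W}={H,L,T}; candidates ⊆ {A,X}.
size 0: {}; under {} W still reaches {A,L,T,X} ∋ T.
{X}: W⊥T given {X} in G with W→· removed — back-door holds.
P(T|do(W)) = Σ_{X} P(T|W,X)·P(X).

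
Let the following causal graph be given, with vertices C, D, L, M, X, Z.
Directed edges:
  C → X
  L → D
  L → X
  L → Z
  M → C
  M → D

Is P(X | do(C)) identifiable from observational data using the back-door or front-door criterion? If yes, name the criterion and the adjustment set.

P(X|do(C)): backdoor, adjust for ∅.

desc(C)\{C}={X}; candidates ⊆ {D,L,M,Z}.
∅: C⊥X given ∅ in G with C→· removed — back-door holds.
P(X|do(C)) = P(X|C) — no adjustment needed.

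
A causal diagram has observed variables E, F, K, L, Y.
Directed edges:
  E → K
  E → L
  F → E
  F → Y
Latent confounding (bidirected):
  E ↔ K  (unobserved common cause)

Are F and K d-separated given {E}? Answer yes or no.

Bayes-Ball from F | {E} reaches {K,Y}.
K ∈ reach(F|{E}) ⇒ F ⊥̸ K | {E}.

No — F and K are d-connected given {E}.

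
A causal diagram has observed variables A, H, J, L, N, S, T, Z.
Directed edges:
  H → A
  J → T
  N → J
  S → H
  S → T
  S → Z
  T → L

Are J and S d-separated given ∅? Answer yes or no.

Yes — J ⊥ S | ∅.

Bayes-Ball from J | ∅ reaches {L,N,T}.
S ∉ reach(J|∅) ⇒ J ⊥ S | ∅.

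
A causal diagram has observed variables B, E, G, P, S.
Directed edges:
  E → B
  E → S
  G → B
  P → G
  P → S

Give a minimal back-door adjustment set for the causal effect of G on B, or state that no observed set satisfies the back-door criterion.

desc(G)\{G}={B}; candidates ⊆ {E,P,S}.
∅: G⊥B given ∅ in G with G→· removed — back-door holds.

G→B: minimal back-door set ∅.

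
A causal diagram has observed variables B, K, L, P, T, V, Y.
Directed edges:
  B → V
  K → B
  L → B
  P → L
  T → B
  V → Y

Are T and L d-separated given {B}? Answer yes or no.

No — T and L are d-connected given {B}.

Bayes-Ball from T | {B} reaches {K,L,P}.
L ∈ reach(T|{B}) ⇒ T ⊥̸ L | {B}.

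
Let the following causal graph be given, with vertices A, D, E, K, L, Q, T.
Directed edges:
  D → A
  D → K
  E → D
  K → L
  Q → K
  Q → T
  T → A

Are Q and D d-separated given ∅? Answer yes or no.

Yes — Q ⊥ D | ∅.

Bayes-Ball from Q | ∅ reaches {A,K,L,T}.
D ∉ reach(Q|∅) ⇒ Q ⊥ D | ∅.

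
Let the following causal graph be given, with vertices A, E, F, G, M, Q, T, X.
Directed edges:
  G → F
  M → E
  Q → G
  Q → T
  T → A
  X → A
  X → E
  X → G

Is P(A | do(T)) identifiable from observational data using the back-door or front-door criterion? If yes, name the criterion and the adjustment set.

desc(T)\{T}={A}; candidates ⊆ {E,F,G,M,Q,X}.
∅: T⊥A given ∅ in G with T→· removed — back-door holds.
P(A|do(T)) = P(A|T) — no adjustment needed.

P(A|do(T)): backdoor, adjust for ∅.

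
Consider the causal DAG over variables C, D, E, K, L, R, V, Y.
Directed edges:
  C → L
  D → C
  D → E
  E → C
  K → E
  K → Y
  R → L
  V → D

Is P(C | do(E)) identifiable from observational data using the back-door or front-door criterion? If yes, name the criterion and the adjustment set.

P(C|do(E)): backdoor, adjust for {D}.

desc(E)\{E}={C,L}; candidates ⊆ {D,K,R,V,Y}.
size 0: {}; under {} E still reaches {C,D,K,L,V,Y} ∋ C.
{D}: E⊥C given {D} in G with E→· removed — back-door holds.
P(C|do(E)) = Σ_{D} P(C|E,D)·P(D).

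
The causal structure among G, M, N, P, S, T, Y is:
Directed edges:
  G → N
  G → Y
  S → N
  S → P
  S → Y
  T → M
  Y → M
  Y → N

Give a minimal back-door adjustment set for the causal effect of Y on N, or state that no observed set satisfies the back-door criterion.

Y→N: minimal back-door set {G, S}.

desc(Y)\{Y}={M,N}; candidates ⊆ {G,P,S,T}.
size 0: {}; under {} Y still reaches {G,N,P,S} ∋ N.
size 1: {G}, {P}, {S} …(+1); under {G} Y still reaches {N,P,S} ∋ N.
{G,S}: Y⊥N given {G,S} in G with Y→· removed — back-door holds.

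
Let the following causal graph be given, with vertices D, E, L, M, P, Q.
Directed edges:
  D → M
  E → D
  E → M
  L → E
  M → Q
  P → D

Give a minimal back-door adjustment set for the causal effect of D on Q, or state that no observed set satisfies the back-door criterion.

desc(D)\{D}={M,Q}; candidates ⊆ {E,L,P}.
size 0: {}; under {} D still reaches {E,L,M,P,Q} ∋ Q.
{E}: D⊥Q given {E} in G with D→· removed — back-door holds.

D→Q: minimal back-door set {E}.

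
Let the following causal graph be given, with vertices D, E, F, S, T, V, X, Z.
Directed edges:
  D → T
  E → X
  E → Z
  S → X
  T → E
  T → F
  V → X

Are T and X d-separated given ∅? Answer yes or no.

No — T and X are d-connected given ∅.

Bayes-Ball from T | ∅ reaches {D,E,F,X,Z}.
X ∈ reach(T|∅) ⇒ T ⊥̸ X | ∅.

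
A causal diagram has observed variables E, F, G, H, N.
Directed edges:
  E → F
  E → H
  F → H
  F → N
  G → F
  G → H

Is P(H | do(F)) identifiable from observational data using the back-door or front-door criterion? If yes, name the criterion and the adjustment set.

desc(F)\{F}={H,N}; candidates ⊆ {E,G}.
size 0: {}; under {} F still reaches {E,G,H} ∋ H.
size 1: {E}, {G}; under {E} F still reaches {G,H} ∋ H.
{E,G}: F⊥H given {E,G} in G with F→· removed — back-door holds.
P(H|do(F)) = Σ_{E,G} P(H|F,E,G)·P(E,G).

P(H|do(F)): backdoor, adjust for {E, G}.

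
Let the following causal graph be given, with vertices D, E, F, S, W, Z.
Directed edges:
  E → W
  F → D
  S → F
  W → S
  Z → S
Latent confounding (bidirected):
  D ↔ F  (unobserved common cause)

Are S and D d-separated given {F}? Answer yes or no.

Bayes-Ball from S | {F} reaches {D,E,W,Z}.
D ∈ reach(S|{F}) ⇒ S ⊥̸ D | {F}.

No — S and D are d-connected given {F}.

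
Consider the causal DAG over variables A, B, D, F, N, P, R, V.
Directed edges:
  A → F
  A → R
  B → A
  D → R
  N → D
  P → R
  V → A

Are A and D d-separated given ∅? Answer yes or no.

Yes — A ⊥ D | ∅.

Bayes-Ball from A | ∅ reaches {B,F,R,V}.
D ∉ reach(A|∅) ⇒ A ⊥ D | ∅.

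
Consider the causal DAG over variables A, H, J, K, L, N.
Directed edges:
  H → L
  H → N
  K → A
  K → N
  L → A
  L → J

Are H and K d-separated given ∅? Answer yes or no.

Yes — H ⊥ K | ∅.

Bayes-Ball from H | ∅ reaches {A,J,L,N}.
K ∉ reach(H|∅) ⇒ H ⊥ K | ∅.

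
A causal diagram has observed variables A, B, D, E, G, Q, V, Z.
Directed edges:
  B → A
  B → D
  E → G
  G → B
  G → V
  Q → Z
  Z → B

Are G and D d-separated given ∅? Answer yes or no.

No — G and D are d-connected given ∅.

Bayes-Ball from G | ∅ reaches {A,B,D,E,V}.
D ∈ reach(G|∅) ⇒ G ⊥̸ D | ∅.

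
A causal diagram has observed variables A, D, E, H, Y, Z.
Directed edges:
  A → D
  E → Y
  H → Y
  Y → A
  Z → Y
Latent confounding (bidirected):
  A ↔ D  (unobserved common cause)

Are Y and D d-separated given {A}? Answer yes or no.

No — Y and D are d-connected given {A}.

Bayes-Ball from Y | {A} reaches {D,E,H,Z}.
D ∈ reach(Y|{A}) ⇒ Y ⊥̸ D | {A}.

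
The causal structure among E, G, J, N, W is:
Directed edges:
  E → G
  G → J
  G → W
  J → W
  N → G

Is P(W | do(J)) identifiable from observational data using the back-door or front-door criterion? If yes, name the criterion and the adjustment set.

desc(J)\{J}={W}; candidates ⊆ {E,G,N}.
size 0: {}; under {} J still reaches {E,G,N,W} ∋ W.
{G}: J⊥W given {G} in G with J→· removed — back-door holds.
P(W|do(J)) = Σ_{G} P(W|J,G)·P(G).

P(W|do(J)): backdoor, adjust for {G}.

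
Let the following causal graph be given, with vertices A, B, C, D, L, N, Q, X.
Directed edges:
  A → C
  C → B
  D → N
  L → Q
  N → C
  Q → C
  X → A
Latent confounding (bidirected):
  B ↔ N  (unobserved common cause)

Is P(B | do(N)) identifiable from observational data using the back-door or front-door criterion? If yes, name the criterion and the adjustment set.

desc(N)\{N}={B,C}; candidates ⊆ {A,D,L,Q,X}.
N↔B: latent back-door arc(s) into N.
size 0: {}; under {} N still reaches {B,D} ∋ B.
size 1: {A}, {D}, {L} …(+2); under {A} N still reaches {B,D} ∋ B.
size 2: {A,D}, {A,L}, {A,Q} …(+7); under {A,D} N still reaches {B} ∋ B.
N↔B cannot be blocked by any observed set — no back-door set.
{C}: (i) intercepts every directed N→B path; (ii) no back-door N→{C}; (iii) {N} blocks every back-door {C}→B. Front-door holds.
P(B|do(N)) = Σ_{C} P(C|N) Σ_{N'} P(B|C,N')P(N').

P(B|do(N)): frontdoor, adjust for {C}.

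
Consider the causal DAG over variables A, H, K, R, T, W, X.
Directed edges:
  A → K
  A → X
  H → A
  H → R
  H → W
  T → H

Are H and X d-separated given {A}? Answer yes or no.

Yes — H ⊥ X | {A}.

Bayes-Ball from H | {A} reaches {R,T,W}.
X ∉ reach(H|{A}) ⇒ H ⊥ X | {A}.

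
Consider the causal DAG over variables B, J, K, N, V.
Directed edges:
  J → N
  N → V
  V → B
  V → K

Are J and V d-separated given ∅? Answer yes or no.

No — J and V are d-connected given ∅.

Bayes-Ball from J | ∅ reaches {B,K,N,V}.
V ∈ reach(J|∅) ⇒ J ⊥̸ V | ∅.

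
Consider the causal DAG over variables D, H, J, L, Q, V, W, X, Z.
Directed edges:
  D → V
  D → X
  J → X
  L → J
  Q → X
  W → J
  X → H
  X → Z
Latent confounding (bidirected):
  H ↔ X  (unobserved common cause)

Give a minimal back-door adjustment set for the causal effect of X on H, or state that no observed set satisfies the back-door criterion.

X→H: no observed back-door set.

desc(X)\{X}={H,Z}; candidates ⊆ {D,J,L,Q,V,W}.
X↔H: latent back-door arc(s) into X.
size 0: {}; under {} X still reaches {D,H,J,L,Q,V,W} ∋ H.
size 1: {D}, {J}, {L} …(+3); under {D} X still reaches {H,J,L,Q,W} ∋ H.
size 2: {D,J}, {D,L}, {D,Q} …(+12); under {D,J} X still reaches {H,Q} ∋ H.
X↔H cannot be blocked by any observed set — no back-door set.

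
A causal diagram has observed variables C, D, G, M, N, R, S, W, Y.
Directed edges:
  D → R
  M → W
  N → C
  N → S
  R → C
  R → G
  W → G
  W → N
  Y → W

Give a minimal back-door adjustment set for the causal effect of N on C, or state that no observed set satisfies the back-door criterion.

desc(N)\{N}={C,S}; candidates ⊆ {D,G,M,R,W,Y}.
∅: N⊥C given ∅ in G with N→· removed — back-door holds.

N→C: minimal back-door set ∅.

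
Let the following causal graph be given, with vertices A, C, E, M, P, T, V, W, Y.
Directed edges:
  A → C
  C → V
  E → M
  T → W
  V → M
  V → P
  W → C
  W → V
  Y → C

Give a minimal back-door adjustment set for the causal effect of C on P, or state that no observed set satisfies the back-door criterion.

desc(C)\{C}={M,P,V}; candidates ⊆ {A,E,T,W,Y}.
size 0: {}; under {} C still reaches {A,M,P,T,V,W,Y} ∋ P.
{W}: C⊥P given {W} in G with C→· removed — back-door holds.

C→P: minimal back-door set {W}.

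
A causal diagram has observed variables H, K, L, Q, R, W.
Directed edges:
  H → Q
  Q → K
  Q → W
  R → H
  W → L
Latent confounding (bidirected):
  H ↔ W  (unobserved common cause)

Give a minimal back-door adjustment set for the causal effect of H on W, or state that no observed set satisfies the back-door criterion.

H→W: no observed back-door set.

desc(H)\{H}={K,L,Q,W}; candidates ⊆ {R}.
H↔W: latent back-door arc(s) into H.
size 0: {}; under {} H still reaches {L,R,W} ∋ W.
size 1: {R}; under {R} H still reaches {L,W} ∋ W.
H↔W cannot be blocked by any observed set — no back-door set.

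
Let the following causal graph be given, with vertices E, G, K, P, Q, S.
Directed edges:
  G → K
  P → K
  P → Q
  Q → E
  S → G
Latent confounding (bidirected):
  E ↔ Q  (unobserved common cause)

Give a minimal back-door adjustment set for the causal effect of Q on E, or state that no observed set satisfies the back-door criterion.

desc(Q)\{Q}={E}; candidates ⊆ {G,K,P,S}.
Q↔E: latent back-door arc(s) into Q.
size 0: {}; under {} Q still reaches {E,K,P} ∋ E.
size 1: {G}, {K}, {P} …(+1); under {G} Q still reaches {E,K,P} ∋ E.
size 2: {G,K}, {G,P}, {G,S} …(+3); under {G,K} Q still reaches {E,P} ∋ E.
Q↔E cannot be blocked by any observed set — no back-door set.

Q→E: no observed back-door set.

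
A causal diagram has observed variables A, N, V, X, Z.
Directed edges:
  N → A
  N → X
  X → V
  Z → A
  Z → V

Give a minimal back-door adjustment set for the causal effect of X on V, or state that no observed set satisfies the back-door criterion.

X→V: minimal back-door set ∅.

desc(X)\{X}={V}; candidates ⊆ {A,N,Z}.
∅: X⊥V given ∅ in G with X→· removed — back-door holds.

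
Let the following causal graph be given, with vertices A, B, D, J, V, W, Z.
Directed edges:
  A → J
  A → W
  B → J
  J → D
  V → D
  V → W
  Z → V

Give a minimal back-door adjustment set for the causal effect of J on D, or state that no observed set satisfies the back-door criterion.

J→D: minimal back-door set ∅.

desc(J)\{J}={D}; candidates ⊆ {A,B,V,W,Z}.
∅: J⊥D given ∅ in G with J→· removed — back-door holds.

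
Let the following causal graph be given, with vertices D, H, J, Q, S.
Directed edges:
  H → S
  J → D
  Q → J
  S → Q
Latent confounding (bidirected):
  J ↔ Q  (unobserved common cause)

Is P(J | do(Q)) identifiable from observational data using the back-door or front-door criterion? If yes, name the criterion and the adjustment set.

desc(Q)\{Q}={D,J}; candidates ⊆ {H,S}.
Q↔J: latent back-door arc(s) into Q.
size 0: {}; under {} Q still reaches {D,H,J,S} ∋ J.
size 1: {H}, {S}; under {H} Q still reaches {D,J,S} ∋ J.
size 2: {H,S}; under {H,S} Q still reaches {D,J} ∋ J.
Q↔J cannot be blocked by any observed set — no back-door set.
No mediator lies on a directed Q→…→J path.
Neither criterion identifies P(J|do(Q)) in this graph.

P(J|do(Q)): not identifiable (no BD/FD set).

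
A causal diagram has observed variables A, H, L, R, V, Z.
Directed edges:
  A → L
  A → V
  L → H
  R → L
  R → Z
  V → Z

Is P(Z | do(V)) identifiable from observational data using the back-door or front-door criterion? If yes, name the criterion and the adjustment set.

desc(V)\{V}={Z}; candidates ⊆ {A,H,L,R}.
∅: V⊥Z given ∅ in G with V→· removed — back-door holds.
P(Z|do(V)) = P(Z|V) — no adjustment needed.

P(Z|do(V)): backdoor, adjust for ∅.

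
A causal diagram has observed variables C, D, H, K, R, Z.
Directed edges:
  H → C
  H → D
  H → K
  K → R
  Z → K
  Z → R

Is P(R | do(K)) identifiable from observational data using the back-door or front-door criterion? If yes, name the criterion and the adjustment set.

desc(K)\{K}={R}; candidates ⊆ {C,D,H,Z}.
size 0: {}; under {} K still reaches {C,D,H,R,Z} ∋ R.
{Z}: K⊥R given {Z} in G with K→· removed — back-door holds.
P(R|do(K)) = Σ_{Z} P(R|K,Z)·P(Z).

P(R|do(K)): backdoor, adjust for {Z}.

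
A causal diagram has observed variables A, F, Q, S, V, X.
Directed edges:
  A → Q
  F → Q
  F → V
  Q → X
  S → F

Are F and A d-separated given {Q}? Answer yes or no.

No — F and A are d-connected given {Q}.

Bayes-Ball from F | {Q} reaches {A,S,V}.
A ∈ reach(F|{Q}) ⇒ F ⊥̸ A | {Q}.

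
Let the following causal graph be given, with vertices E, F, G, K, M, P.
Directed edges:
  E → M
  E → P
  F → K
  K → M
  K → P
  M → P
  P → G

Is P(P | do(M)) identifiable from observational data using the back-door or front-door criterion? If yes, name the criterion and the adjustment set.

desc(M)\{M}={G,P}; candidates ⊆ {E,F,K}.
size 0: {}; under {} M still reaches {E,F,G,K,P} ∋ P.
size 1: {E}, {F}, {K}; under {E} M still reaches {F,G,K,P} ∋ P.
{E,K}: M⊥P given {E,K} in G with M→· removed — back-door holds.
P(P|do(M)) = Σ_{E,K} P(P|M,E,K)·P(E,K).

P(P|do(M)): backdoor, adjust for {E, K}.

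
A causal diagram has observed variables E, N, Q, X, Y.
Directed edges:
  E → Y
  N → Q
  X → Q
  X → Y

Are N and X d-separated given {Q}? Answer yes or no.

Bayes-Ball from N | {Q} reaches {X,Y}.
X ∈ reach(N|{Q}) ⇒ N ⊥̸ X | {Q}.

No — N and X are d-connected given {Q}.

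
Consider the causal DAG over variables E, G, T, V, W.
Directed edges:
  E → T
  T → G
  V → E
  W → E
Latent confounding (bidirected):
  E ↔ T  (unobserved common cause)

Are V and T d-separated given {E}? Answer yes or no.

No — V and T are d-connected given {E}.

Bayes-Ball from V | {E} reaches {G,T,W}.
T ∈ reach(V|{E}) ⇒ V ⊥̸ T | {E}.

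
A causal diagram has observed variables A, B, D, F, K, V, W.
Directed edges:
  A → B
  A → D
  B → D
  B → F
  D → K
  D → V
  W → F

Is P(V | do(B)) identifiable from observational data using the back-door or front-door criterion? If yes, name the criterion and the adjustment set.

P(V|do(B)): backdoor, adjust for {A}.

desc(B)\{B}={D,F,K,V}; candidates ⊆ {A,W}.
size 0: {}; under {} B still reaches {A,D,K,V} ∋ V.
{A}: B⊥V given {A} in G with B→· removed — back-door holds.
P(V|do(B)) = Σ_{A} P(V|B,A)·P(A).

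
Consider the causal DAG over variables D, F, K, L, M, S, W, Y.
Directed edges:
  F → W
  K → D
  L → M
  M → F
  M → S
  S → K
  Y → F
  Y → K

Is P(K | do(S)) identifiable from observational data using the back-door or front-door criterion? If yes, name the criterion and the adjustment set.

P(K|do(S)): backdoor, adjust for ∅.

desc(S)\{S}={D,K}; candidates ⊆ {F,L,M,W,Y}.
∅: S⊥K given ∅ in G with S→· removed — back-door holds.
P(K|do(S)) = P(K|S) — no adjustment needed.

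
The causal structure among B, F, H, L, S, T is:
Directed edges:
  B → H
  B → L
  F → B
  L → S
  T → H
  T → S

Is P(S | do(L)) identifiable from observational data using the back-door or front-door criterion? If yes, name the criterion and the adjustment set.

desc(L)\{L}={S}; candidates ⊆ {B,F,H,T}.
∅: L⊥S given ∅ in G with L→· removed — back-door holds.
P(S|do(L)) = P(S|L) — no adjustment needed.

P(S|do(L)): backdoor, adjust for ∅.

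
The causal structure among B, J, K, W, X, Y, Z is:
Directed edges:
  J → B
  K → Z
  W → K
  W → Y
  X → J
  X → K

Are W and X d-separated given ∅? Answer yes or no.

Bayes-Ball from W | ∅ reaches {K,Y,Z}.
X ∉ reach(W|∅) ⇒ W ⊥ X | ∅.

Yes — W ⊥ X | ∅.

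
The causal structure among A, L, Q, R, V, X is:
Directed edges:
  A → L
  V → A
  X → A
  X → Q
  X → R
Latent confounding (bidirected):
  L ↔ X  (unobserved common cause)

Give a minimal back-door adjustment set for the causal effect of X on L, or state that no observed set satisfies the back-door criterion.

X→L: no observed back-door set.

desc(X)\{X}={A,L,Q,R}; candidates ⊆ {V}.
X↔L: latent back-door arc(s) into X.
size 0: {}; under {} X still reaches {L} ∋ L.
size 1: {V}; under {V} X still reaches {L} ∋ L.
X↔L cannot be blocked by any observed set — no back-door set.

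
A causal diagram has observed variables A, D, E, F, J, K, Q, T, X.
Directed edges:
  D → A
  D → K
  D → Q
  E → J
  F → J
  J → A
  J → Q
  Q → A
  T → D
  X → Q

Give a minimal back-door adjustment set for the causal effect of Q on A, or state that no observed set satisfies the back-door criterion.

Q→A: minimal back-door set {D, J}.

desc(Q)\{Q}={A}; candidates ⊆ {D,E,F,J,K,T,X}.
size 0: {}; under {} Q still reaches {A,D,E,F,J,K,T,X} ∋ A.
size 1: {D}, {E}, {F} …(+4); under {D} Q still reaches {A,E,F,J,X} ∋ A.
{D,J}: Q⊥A given {D,J} in G with Q→· removed — back-door holds.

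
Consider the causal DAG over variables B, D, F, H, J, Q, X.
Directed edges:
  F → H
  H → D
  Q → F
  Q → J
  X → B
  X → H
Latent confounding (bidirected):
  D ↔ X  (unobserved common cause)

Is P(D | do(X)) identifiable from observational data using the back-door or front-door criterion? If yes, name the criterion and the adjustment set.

desc(X)\{X}={B,D,H}; candidates ⊆ {F,J,Q}.
X↔D: latent back-door arc(s) into X.
size 0: {}; under {} X still reaches {D} ∋ D.
size 1: {F}, {J}, {Q}; under {F} X still reaches {D} ∋ D.
size 2: {F,J}, {F,Q}, {J,Q}; under {F,J} X still reaches {D} ∋ D.
X↔D cannot be blocked by any observed set — no back-door set.
{H}: (i) intercepts every directed X→D path; (ii) no back-door X→{H}; (iii) {X} blocks every back-door {H}→D. Front-door holds.
P(D|do(X)) = Σ_{H} P(H|X) Σ_{X'} P(D|H,X')P(X').

P(D|do(X)): frontdoor, adjust for {H}.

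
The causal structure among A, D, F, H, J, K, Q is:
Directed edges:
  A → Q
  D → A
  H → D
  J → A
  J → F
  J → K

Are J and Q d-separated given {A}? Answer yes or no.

Yes — J ⊥ Q | {A}.

Bayes-Ball from J | {A} reaches {D,F,H,K}.
Q ∉ reach(J|{A}) ⇒ J ⊥ Q | {A}.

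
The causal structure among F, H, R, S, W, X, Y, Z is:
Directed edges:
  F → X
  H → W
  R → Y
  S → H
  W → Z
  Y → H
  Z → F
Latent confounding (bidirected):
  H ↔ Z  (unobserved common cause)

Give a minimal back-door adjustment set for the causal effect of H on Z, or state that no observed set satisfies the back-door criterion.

desc(H)\{H}={F,W,X,Z}; candidates ⊆ {R,S,Y}.
H↔Z: latent back-door arc(s) into H.
size 0: {}; under {} H still reaches {F,R,S,X,Y,Z} ∋ Z.
size 1: {R}, {S}, {Y}; under {R} H still reaches {F,S,X,Y,Z} ∋ Z.
size 2: {R,S}, {R,Y}, {S,Y}; under {R,S} H still reaches {F,X,Y,Z} ∋ Z.
H↔Z cannot be blocked by any observed set — no back-door set.

H→Z: no observed back-door set.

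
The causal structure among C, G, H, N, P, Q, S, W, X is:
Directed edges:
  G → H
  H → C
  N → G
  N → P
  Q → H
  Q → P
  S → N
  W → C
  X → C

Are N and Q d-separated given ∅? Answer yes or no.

Bayes-Ball from N | ∅ reaches {C,G,H,P,S}.
Q ∉ reach(N|∅) ⇒ N ⊥ Q | ∅.

Yes — N ⊥ Q | ∅.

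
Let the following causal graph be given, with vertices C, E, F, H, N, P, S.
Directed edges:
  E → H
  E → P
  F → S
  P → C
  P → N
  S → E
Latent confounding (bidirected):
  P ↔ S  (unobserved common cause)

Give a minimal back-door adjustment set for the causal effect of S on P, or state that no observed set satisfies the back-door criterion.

desc(S)\{S}={C,E,H,N,P}; candidates ⊆ {F}.
S↔P: latent back-door arc(s) into S.
size 0: {}; under {} S still reaches {C,F,N,P} ∋ P.
size 1: {F}; under {F} S still reaches {C,N,P} ∋ P.
S↔P cannot be blocked by any observed set — no back-door set.

S→P: no observed back-door set.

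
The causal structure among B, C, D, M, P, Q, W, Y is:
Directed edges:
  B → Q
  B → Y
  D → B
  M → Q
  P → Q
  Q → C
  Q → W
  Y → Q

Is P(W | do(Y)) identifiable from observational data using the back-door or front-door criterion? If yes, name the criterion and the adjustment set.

desc(Y)\{Y}={C,Q,W}; candidates ⊆ {B,D,M,P}.
size 0: {}; under {} Y still reaches {B,C,D,Q,W} ∋ W.
{B}: Y⊥W given {B} in G with Y→· removed — back-door holds.
P(W|do(Y)) = Σ_{B} P(W|Y,B)·P(B).

P(W|do(Y)): backdoor, adjust for {B}.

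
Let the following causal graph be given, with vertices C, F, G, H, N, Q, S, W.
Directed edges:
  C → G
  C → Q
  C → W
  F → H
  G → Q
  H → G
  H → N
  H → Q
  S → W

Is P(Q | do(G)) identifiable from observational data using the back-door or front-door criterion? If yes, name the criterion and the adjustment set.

desc(G)\{G}={Q}; candidates ⊆ {C,F,H,N,S,W}.
size 0: {}; under {} G still reaches {C,F,H,N,Q,W} ∋ Q.
size 1: {C}, {F}, {H} …(+3); under {C} G still reaches {F,H,N,Q} ∋ Q.
{C,H}: G⊥Q given {C,H} in G with G→· removed — back-door holds.
P(Q|do(G)) = Σ_{C,H} P(Q|G,C,H)·P(C,H).

P(Q|do(G)): backdoor, adjust for {C, H}.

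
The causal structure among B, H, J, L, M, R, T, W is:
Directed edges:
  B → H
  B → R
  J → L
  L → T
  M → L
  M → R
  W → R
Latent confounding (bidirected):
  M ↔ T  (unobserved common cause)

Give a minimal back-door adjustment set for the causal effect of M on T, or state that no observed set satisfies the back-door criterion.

desc(M)\{M}={L,R,T}; candidates ⊆ {B,H,J,W}.
M↔T: latent back-door arc(s) into M.
size 0: {}; under {} M still reaches {T} ∋ T.
size 1: {B}, {H}, {J} …(+1); under {B} M still reaches {T} ∋ T.
size 2: {B,H}, {B,J}, {B,W} …(+3); under {B,H} M still reaches {T} ∋ T.
M↔T cannot be blocked by any observed set — no back-door set.

M→T: no observed back-door set.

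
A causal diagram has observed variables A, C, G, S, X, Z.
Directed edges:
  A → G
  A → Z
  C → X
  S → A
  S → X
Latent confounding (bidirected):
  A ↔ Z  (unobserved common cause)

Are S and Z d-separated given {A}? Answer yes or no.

No — S and Z are d-connected given {A}.

Bayes-Ball from S | {A} reaches {X,Z}.
Z ∈ reach(S|{A}) ⇒ S ⊥̸ Z | {A}.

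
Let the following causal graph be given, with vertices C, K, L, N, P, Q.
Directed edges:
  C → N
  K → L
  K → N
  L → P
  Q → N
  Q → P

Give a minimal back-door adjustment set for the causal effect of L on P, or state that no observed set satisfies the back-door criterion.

desc(L)\{L}={P}; candidates ⊆ {C,K,N,Q}.
∅: L⊥P given ∅ in G with L→· removed — back-door holds.

L→P: minimal back-door set ∅.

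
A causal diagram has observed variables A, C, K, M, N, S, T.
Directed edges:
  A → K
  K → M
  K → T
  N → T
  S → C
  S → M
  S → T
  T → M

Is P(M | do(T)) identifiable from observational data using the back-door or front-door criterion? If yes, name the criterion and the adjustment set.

P(M|do(T)): backdoor, adjust for {K, S}.

desc(T)\{T}={M}; candidates ⊆ {A,C,K,N,S}.
size 0: {}; under {} T still reaches {A,C,K,M,N,S} ∋ M.
size 1: {A}, {C}, {K} …(+2); under {A} T still reaches {C,K,M,N,S} ∋ M.
{K,S}: T⊥M given {K,S} in G with T→· removed — back-door holds.
P(M|do(T)) = Σ_{K,S} P(M|T,K,S)·P(K,S).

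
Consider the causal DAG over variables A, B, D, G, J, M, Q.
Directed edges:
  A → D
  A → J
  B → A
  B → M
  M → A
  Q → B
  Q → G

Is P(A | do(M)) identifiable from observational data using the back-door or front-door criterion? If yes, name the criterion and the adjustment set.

P(A|do(M)): backdoor, adjust for {B}.

desc(M)\{M}={A,D,J}; candidates ⊆ {B,G,Q}.
size 0: {}; under {} M still reaches {A,B,D,G,J,Q} ∋ A.
{B}: M⊥A given {B} in G with M→· removed — back-door holds.
P(A|do(M)) = Σ_{B} P(A|M,B)·P(B).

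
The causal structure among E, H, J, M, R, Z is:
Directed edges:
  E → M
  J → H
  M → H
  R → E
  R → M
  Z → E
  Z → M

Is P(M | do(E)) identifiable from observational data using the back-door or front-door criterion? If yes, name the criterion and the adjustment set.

P(M|do(E)): backdoor, adjust for {R, Z}.

desc(E)\{E}={H,M}; candidates ⊆ {J,R,Z}.
size 0: {}; under {} E still reaches {H,M,R,Z} ∋ M.
size 1: {J}, {R}, {Z}; under {J} E still reaches {H,M,R,Z} ∋ M.
{R,Z}: E⊥M given {R,Z} in G with E→· removed — back-door holds.
P(M|do(E)) = Σ_{R,Z} P(M|E,R,Z)·P(R,Z).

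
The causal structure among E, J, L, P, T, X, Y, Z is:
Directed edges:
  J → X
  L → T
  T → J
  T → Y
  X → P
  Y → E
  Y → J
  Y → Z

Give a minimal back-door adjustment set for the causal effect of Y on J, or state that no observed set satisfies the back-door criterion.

desc(Y)\{Y}={E,J,P,X,Z}; candidates ⊆ {L,T}.
size 0: {}; under {} Y still reaches {J,L,P,T,X} ∋ J.
{T}: Y⊥J given {T} in G with Y→· removed — back-door holds.

Y→J: minimal back-door set {T}.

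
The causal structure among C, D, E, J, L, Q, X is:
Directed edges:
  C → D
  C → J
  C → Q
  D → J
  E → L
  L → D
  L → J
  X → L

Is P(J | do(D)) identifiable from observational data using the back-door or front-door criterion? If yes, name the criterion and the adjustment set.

desc(D)\{D}={J}; candidates ⊆ {C,E,L,Q,X}.
size 0: {}; under {} D still reaches {C,E,J,L,Q,X} ∋ J.
size 1: {C}, {E}, {L} …(+2); under {C} D still reaches {E,J,L,X} ∋ J.
{C,L}: D⊥J given {C,L} in G with D→· removed — back-door holds.
P(J|do(D)) = Σ_{C,L} P(J|D,C,L)·P(C,L).

P(J|do(D)): backdoor, adjust for {C, L}.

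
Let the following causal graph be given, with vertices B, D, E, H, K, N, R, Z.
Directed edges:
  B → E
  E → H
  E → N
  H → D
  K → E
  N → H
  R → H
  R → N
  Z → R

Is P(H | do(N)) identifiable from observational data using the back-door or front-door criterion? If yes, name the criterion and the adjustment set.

P(H|do(N)): backdoor, adjust for {E, R}.

desc(N)\{N}={D,H}; candidates ⊆ {B,E,K,R,Z}.
size 0: {}; under {} N still reaches {B,D,E,H,K,R,Z} ∋ H.
size 1: {B}, {E}, {K} …(+2); under {B} N still reaches {D,E,H,K,R,Z} ∋ H.
{E,R}: N⊥H given {E,R} in G with N→· removed — back-door holds.
P(H|do(N)) = Σ_{E,R} P(H|N,E,R)·P(E,R).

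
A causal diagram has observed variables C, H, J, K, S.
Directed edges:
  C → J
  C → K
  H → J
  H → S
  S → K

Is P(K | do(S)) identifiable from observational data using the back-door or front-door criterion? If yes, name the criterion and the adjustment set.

desc(S)\{S}={K}; candidates ⊆ {C,H,J}.
∅: S⊥K given ∅ in G with S→· removed — back-door holds.
P(K|do(S)) = P(K|S) — no adjustment needed.

P(K|do(S)): backdoor, adjust for ∅.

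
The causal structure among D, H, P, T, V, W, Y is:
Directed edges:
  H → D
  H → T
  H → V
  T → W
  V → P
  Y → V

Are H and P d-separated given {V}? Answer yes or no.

Yes — H ⊥ P | {V}.

Bayes-Ball from H | {V} reaches {D,T,W,Y}.
P ∉ reach(H|{V}) ⇒ H ⊥ P | {V}.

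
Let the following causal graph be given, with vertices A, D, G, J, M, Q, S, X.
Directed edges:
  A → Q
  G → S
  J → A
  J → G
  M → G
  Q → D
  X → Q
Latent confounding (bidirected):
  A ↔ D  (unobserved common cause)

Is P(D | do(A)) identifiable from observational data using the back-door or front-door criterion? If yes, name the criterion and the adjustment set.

desc(A)\{A}={D,Q}; candidates ⊆ {G,J,M,S,X}.
A↔D: latent back-door arc(s) into A.
size 0: {}; under {} A still reaches {D,G,J,S} ∋ D.
size 1: {G}, {J}, {M} …(+2); under {G} A still reaches {D,J,M} ∋ D.
size 2: {G,J}, {G,M}, {G,S} …(+7); under {G,J} A still reaches {D} ∋ D.
A↔D cannot be blocked by any observed set — no back-door set.
{Q}: (i) intercepts every directed A→D path; (ii) no back-door A→{Q}; (iii) {A} blocks every back-door {Q}→D. Front-door holds.
P(D|do(A)) = Σ_{Q} P(Q|A) Σ_{A'} P(D|Q,A')P(A').

P(D|do(A)): frontdoor, adjust for {Q}.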